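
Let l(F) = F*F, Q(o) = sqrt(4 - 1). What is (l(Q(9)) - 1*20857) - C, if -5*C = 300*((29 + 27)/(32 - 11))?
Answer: -20694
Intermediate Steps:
Q(o) = sqrt(3)
l(F) = F**2
C = -160 (C = -60*(29 + 27)/(32 - 11) = -60*56/21 = -60*56*(1/21) = -60*8/3 = -1/5*800 = -160)
(l(Q(9)) - 1*20857) - C = ((sqrt(3))**2 - 1*20857) - 1*(-160) = (3 - 20857) + 160 = -20854 + 160 = -20694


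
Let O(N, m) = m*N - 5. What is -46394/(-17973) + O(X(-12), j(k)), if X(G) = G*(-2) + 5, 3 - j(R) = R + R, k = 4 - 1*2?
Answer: -564688/17973 ≈ -31.419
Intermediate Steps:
k = 2 (k = 4 - 2 = 2)
j(R) = 3 - 2*R (j(R) = 3 - (R + R) = 3 - 2*R)
X(G) = 5 - 2*G (X(G) = -2*G + 5 = 5 - 2*G)
O(N, m) = -5 + N*m (O(N, m) = N*m - 5 = -5 + N*m)
-46394/(-17973) + O(X(-12), j(k)) = -46394/(-17973) + (-5 + (5 - 2*(-12))*(3 - 2*2)) = -46394*(-1/17973) + (-5 + (5 + 24)*(3 - 4)) = 46394/17973 + (-5 + 29*(-1)) = 46394/17973 + (-5 - 29) = 46394/17973 - 34 = -564688/17973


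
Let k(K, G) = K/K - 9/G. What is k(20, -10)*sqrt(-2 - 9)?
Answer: 19*I*sqrt(11)/10 ≈ 6.3016*I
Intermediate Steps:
k(K, G) = 1 - 9/G
k(20, -10)*sqrt(-2 - 9) = ((-9 - 10)/(-10))*sqrt(-2 - 9) = (-1/10*(-19))*sqrt(-11) = 19*(I*sqrt(11))/10 = 19*I*sqrt(11)/10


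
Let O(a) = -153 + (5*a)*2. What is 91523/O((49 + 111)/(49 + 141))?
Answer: -1738937/2747 ≈ -633.03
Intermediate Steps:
O(a) = -153 + 10*a
91523/O((49 + 111)/(49 + 141)) = 91523/(-153 + 10*((49 + 111)/(49 + 141))) = 91523/(-153 + 10*(160/190)) = 91523/(-153 + 10*(160*(1/190))) = 91523/(-153 + 10*(16/19)) = 91523/(-153 + 160/19) = 91523/(-2747/19) = 91523*(-19/2747) = -1738937/2747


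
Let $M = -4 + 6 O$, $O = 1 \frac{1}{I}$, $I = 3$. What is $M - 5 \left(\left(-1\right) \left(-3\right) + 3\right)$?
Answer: $-32$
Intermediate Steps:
$O = \frac{1}{3}$ ($O = 1 \cdot \frac{1}{3} = \frac{1}{3} \approx 0.33333$)
$M = -2$ ($M = -4 + 6 \cdot \frac{1}{3} = -4 + 2 = -2$)
$M - 5 \left(\left(-1\right) \left(-3\right) + 3\right) = -2 - 5 \left(\left(-1\right) \left(-3\right) + 3\right) = -2 - 5 \left(3 + 3\right) = -2 - 30 = -32$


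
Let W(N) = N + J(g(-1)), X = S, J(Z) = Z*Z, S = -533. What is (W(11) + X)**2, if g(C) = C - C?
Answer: 272484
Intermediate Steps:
g(C) = 0
J(Z) = Z**2
X = -533
W(N) = N (W(N) = N + 0**2 = N + 0 = N)
(W(11) + X)**2 = (11 - 533)**2 = (-522)**2 = 272484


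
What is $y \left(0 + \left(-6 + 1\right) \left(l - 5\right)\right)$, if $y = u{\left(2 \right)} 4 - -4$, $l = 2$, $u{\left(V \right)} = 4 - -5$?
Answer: $600$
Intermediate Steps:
$u{\left(V \right)} = 9$ ($u{\left(V \right)} = 4 + 5 = 9$)
$y = 40$ ($y = 9 \cdot 4 - -4 = 36 + 4 = 40$)
$y \left(0 + \left(-6 + 1\right) \left(l - 5\right)\right) = 40 \left(0 + \left(-6 + 1\right) \left(2 - 5\right)\right) = 40 \left(0 - -15\right) = 40 \left(0 + 15\right) = 40 \cdot 15 = 600$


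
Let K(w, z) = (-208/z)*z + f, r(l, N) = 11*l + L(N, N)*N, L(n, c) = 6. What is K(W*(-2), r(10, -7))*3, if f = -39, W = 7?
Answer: -741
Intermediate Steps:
r(l, N) = 6*N + 11*l (r(l, N) = 11*l + 6*N = 6*N + 11*l)
K(w, z) = -247 (K(w, z) = (-208/z)*z - 39 = -208 - 39 = -247)
K(W*(-2), r(10, -7))*3 = -247*3 = -741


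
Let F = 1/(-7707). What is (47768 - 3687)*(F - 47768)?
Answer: -16228330974137/7707 ≈ -2.1057e+9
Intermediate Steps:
F = -1/7707 ≈ -0.00012975
(47768 - 3687)*(F - 47768) = (47768 - 3687)*(-1/7707 - 47768) = 44081*(-368147977/7707) = -16228330974137/7707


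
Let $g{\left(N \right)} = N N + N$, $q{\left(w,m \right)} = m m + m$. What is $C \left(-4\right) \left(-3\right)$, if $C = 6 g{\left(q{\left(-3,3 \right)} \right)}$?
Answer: $11232$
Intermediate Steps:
$q{\left(w,m \right)} = m + m^{2}$ ($q{\left(w,m \right)} = m^{2} + m = m + m^{2}$)
$g{\left(N \right)} = N + N^{2}$ ($g{\left(N \right)} = N^{2} + N = N + N^{2}$)
$C = 936$ ($C = 6 \cdot 3 \left(1 + 3\right) \left(1 + 3 \left(1 + 3\right)\right) = 6 \cdot 3 \cdot 4 \left(1 + 3 \cdot 4\right) = 6 \cdot 12 \left(1 + 12\right) = 6 \cdot 12 \cdot 13 = 6 \cdot 156 = 936$)
$C \left(-4\right) \left(-3\right) = 936 \left(-4\right) \left(-3\right) = \left(-3744\right) \left(-3\right) = 11232$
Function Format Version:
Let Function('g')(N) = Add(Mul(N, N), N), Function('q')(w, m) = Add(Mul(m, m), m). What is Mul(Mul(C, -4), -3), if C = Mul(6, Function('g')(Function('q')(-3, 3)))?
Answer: 11232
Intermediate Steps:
Function('q')(w, m) = Add(m, Pow(m, 2)) (Function('q')(w, m) = Add(Pow(m, 2), m) = Add(m, Pow(m, 2)))
Function('g')(N) = Add(N, Pow(N, 2)) (Function('g')(N) = Add(Pow(N, 2), N) = Add(N, Pow(N, 2)))
C = 936 (C = Mul(6, Mul(Mul(3, Add(1, 3)), Add(1, Mul(3, Add(1, 3))))) = Mul(6, Mul(Mul(3, 4), Add(1, Mul(3, 4)))) = Mul(6, Mul(12, Add(1, 12))) = Mul(6, Mul(12, 13)) = Mul(6, 156) = 936)
Mul(Mul(C, -4), -3) = Mul(Mul(936, -4), -3) = Mul(-3744, -3) = 11232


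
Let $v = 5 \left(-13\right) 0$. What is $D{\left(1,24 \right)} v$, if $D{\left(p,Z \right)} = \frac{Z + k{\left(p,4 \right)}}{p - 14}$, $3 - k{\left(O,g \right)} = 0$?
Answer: $0$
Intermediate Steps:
$k{\left(O,g \right)} = 3$ ($k{\left(O,g \right)} = 3 - 0 = 3 + 0 = 3$)
$v = 0$ ($v = \left(-65\right) 0 = 0$)
$D{\left(p,Z \right)} = \frac{3 + Z}{-14 + p}$ ($D{\left(p,Z \right)} = \frac{Z + 3}{p - 14} = \frac{3 + Z}{-14 + p}$)
$D{\left(1,24 \right)} v = \frac{3 + 24}{-14 + 1} \cdot 0 = \frac{1}{-13} \cdot 27 \cdot 0 = \left(- \frac{1}{13}\right) 27 \cdot 0 = \left(- \frac{27}{13}\right) 0 = 0$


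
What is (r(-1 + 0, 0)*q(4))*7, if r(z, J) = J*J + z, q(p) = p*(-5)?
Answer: 140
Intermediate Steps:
q(p) = -5*p
r(z, J) = z + J² (r(z, J) = J² + z = z + J²)
(r(-1 + 0, 0)*q(4))*7 = (((-1 + 0) + 0²)*(-5*4))*7 = ((-1 + 0)*(-20))*7 = -1*(-20)*7 = 20*7 = 140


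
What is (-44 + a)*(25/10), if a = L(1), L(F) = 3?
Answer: -205/2 ≈ -102.50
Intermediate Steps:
a = 3
(-44 + a)*(25/10) = (-44 + 3)*(25/10) = -1025/10 = -41*5/2 = -205/2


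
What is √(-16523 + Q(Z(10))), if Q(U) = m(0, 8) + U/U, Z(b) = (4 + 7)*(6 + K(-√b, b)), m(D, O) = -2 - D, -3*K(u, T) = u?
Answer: 18*I*√51 ≈ 128.55*I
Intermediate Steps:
K(u, T) = -u/3
Z(b) = 66 + 11*√b/3 (Z(b) = (4 + 7)*(6 - (-1)*√b/3) = 11*(6 + √b/3) = 66 + 11*√b/3)
Q(U) = -1 (Q(U) = (-2 - 1*0) + U/U = (-2 + 0) + 1 = -2 + 1 = -1)
√(-16523 + Q(Z(10))) = √(-16523 - 1) = √(-16524) = 18*I*√51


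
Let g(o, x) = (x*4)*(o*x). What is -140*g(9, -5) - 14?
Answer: -126014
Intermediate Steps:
g(o, x) = 4*o*x² (g(o, x) = (4*x)*(o*x) = 4*o*x²)
-140*g(9, -5) - 14 = -560*9*(-5)² - 14 = -560*9*25 - 14 = -140*900 - 14 = -126000 - 14 = -126014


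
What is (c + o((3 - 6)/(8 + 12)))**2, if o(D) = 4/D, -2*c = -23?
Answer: 8281/36 ≈ 230.03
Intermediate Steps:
c = 23/2 (c = -1/2*(-23) = 23/2 ≈ 11.500)
(c + o((3 - 6)/(8 + 12)))**2 = (23/2 + 4/(((3 - 6)/(8 + 12))))**2 = (23/2 + 4/((-3/20)))**2 = (23/2 + 4/((-3*1/20)))**2 = (23/2 + 4/(-3/20))**2 = (23/2 + 4*(-20/3))**2 = (23/2 - 80/3)**2 = (-91/6)**2 = 8281/36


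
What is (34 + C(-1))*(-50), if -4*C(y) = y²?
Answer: -3375/2 ≈ -1687.5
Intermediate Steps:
C(y) = -y²/4
(34 + C(-1))*(-50) = (34 - ¼*(-1)²)*(-50) = (34 - ¼*1)*(-50) = (34 - ¼)*(-50) = (135/4)*(-50) = -3375/2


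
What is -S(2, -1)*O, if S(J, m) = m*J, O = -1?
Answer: -2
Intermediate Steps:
S(J, m) = J*m
-S(2, -1)*O = -(2*(-1))*(-1) = -(-2*(-1)) = -2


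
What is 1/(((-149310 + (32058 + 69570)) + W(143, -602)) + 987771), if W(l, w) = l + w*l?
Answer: 1/854146 ≈ 1.1708e-6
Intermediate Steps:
W(l, w) = l + l*w
1/(((-149310 + (32058 + 69570)) + W(143, -602)) + 987771) = 1/(((-149310 + (32058 + 69570)) + 143*(1 - 602)) + 987771) = 1/(((-149310 + 101628) + 143*(-601)) + 987771) = 1/((-47682 - 85943) + 987771) = 1/(-133625 + 987771) = 1/854146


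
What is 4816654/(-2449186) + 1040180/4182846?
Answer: -4399931905951/2561141965839 ≈ -1.7180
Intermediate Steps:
4816654/(-2449186) + 1040180/4182846 = 4816654*(-1/2449186) + 1040180*(1/4182846) = -2408327/1224593 + 520090/2091423 = -4399931905951/2561141965839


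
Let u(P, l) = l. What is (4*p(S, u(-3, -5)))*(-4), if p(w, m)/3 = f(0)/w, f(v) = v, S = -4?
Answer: 0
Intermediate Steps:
p(w, m) = 0 (p(w, m) = 3*(0/w) = 3*0 = 0)
(4*p(S, u(-3, -5)))*(-4) = (4*0)*(-4) = 0*(-4) = 0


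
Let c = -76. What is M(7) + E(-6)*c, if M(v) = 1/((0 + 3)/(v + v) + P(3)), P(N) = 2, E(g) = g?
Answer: 14150/31 ≈ 456.45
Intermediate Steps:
M(v) = 1/(2 + 3/(2*v)) (M(v) = 1/((0 + 3)/(v + v) + 2) = 1/(3/((2*v)) + 2) = 1/(3*(1/(2*v)) + 2) = 1/(3/(2*v) + 2) = 1/(2 + 3/(2*v)))
M(7) + E(-6)*c = 2*7/(3 + 4*7) - 6*(-76) = 2*7/(3 + 28) + 456 = 2*7/31 + 456 = 2*7*(1/31) + 456 = 14/31 + 456 = 14150/31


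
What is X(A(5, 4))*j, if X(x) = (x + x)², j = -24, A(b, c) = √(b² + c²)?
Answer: -3936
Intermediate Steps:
X(x) = 4*x² (X(x) = (2*x)² = 4*x²)
X(A(5, 4))*j = (4*(√(5² + 4²))²)*(-24) = (4*(√(25 + 16))²)*(-24) = (4*(√41)²)*(-24) = (4*41)*(-24) = 164*(-24) = -3936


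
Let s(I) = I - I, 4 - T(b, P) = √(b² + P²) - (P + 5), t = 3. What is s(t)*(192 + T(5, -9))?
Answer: 0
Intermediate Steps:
T(b, P) = 9 + P - √(P² + b²) (T(b, P) = 4 - (√(b² + P²) - (P + 5)) = 4 - (√(P² + b²) - (5 + P)) = 4 - (√(P² + b²) + (-5 - P)) = 4 - (-5 + √(P² + b²) - P) = 4 + (5 + P - √(P² + b²)) = 9 + P - √(P² + b²))
s(I) = 0
s(t)*(192 + T(5, -9)) = 0*(192 + (9 - 9 - √((-9)² + 5²))) = 0*(192 + (9 - 9 - √(81 + 25))) = 0*(192 + (9 - 9 - √106)) = 0*(192 - √106) = 0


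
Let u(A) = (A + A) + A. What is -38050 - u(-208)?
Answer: -37426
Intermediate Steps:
u(A) = 3*A (u(A) = 2*A + A = 3*A)
-38050 - u(-208) = -38050 - 3*(-208) = -38050 - 1*(-624) = -38050 + 624 = -37426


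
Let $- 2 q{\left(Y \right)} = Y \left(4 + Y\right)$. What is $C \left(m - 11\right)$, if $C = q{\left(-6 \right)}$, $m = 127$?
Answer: $-696$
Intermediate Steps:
$q{\left(Y \right)} = - \frac{Y \left(4 + Y\right)}{2}$
$C = -6$ ($C = \left(- \frac{1}{2}\right) \left(-6\right) \left(4 - 6\right) = \left(- \frac{1}{2}\right) \left(-6\right) \left(-2\right) = -6$)
$C \left(m - 11\right) = - 6 \left(127 - 11\right) = \left(-6\right) 116 = -696$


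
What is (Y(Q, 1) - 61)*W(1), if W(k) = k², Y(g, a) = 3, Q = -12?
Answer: -58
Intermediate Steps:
(Y(Q, 1) - 61)*W(1) = (3 - 61)*1² = -58*1 = -58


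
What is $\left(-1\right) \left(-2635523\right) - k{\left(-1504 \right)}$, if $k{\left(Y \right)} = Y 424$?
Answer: $3273219$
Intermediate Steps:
$k{\left(Y \right)} = 424 Y$
$\left(-1\right) \left(-2635523\right) - k{\left(-1504 \right)} = \left(-1\right) \left(-2635523\right) - 424 \left(-1504\right) = 2635523 - -637696 = 2635523 + 637696 = 3273219$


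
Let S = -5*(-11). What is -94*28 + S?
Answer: -2577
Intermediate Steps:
S = 55
-94*28 + S = -94*28 + 55 = -2632 + 55 = -2577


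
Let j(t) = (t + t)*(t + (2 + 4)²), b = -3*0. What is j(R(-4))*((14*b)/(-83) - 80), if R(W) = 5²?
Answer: -244000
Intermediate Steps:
b = 0
R(W) = 25
j(t) = 2*t*(36 + t) (j(t) = (2*t)*(t + 6²) = (2*t)*(t + 36) = (2*t)*(36 + t) = 2*t*(36 + t))
j(R(-4))*((14*b)/(-83) - 80) = (2*25*(36 + 25))*((14*0)/(-83) - 80) = (2*25*61)*(0*(-1/83) - 80) = 3050*(0 - 80) = 3050*(-80) = -244000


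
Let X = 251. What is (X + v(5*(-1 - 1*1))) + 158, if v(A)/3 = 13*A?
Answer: 19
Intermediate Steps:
v(A) = 39*A (v(A) = 3*(13*A) = 39*A)
(X + v(5*(-1 - 1*1))) + 158 = (251 + 39*(5*(-1 - 1*1))) + 158 = (251 + 39*(5*(-1 - 1))) + 158 = (251 + 39*(5*(-2))) + 158 = (251 + 39*(-10)) + 158 = (251 - 390) + 158 = -139 + 158 = 19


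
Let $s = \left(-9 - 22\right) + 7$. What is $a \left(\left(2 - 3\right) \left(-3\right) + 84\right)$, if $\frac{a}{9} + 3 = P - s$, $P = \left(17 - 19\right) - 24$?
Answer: $-3915$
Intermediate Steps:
$P = -26$ ($P = \left(17 - 19\right) - 24 = -2 - 24 = -26$)
$s = -24$ ($s = -31 + 7 = -24$)
$a = -45$ ($a = -27 + 9 \left(-26 - -24\right) = -27 + 9 \left(-26 + 24\right) = -27 + 9 \left(-2\right) = -27 - 18 = -45$)
$a \left(\left(2 - 3\right) \left(-3\right) + 84\right) = - 45 \left(\left(2 - 3\right) \left(-3\right) + 84\right) = - 45 \left(\left(-1\right) \left(-3\right) + 84\right) = - 45 \left(3 + 84\right) = \left(-45\right) 87 = -3915$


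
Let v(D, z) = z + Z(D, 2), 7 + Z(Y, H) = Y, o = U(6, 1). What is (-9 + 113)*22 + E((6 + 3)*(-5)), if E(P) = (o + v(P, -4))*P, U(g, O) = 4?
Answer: 4628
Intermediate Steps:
o = 4
Z(Y, H) = -7 + Y
v(D, z) = -7 + D + z (v(D, z) = z + (-7 + D) = -7 + D + z)
E(P) = P*(-7 + P) (E(P) = (4 + (-7 + P - 4))*P = (4 + (-11 + P))*P = (-7 + P)*P = P*(-7 + P))
(-9 + 113)*22 + E((6 + 3)*(-5)) = (-9 + 113)*22 + ((6 + 3)*(-5))*(-7 + (6 + 3)*(-5)) = 104*22 + (9*(-5))*(-7 + 9*(-5)) = 2288 - 45*(-7 - 45) = 2288 - 45*(-52) = 2288 + 2340 = 4628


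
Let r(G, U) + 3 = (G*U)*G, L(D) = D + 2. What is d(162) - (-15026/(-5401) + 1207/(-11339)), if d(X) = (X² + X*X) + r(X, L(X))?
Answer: 1426740131736/327497 ≈ 4.3565e+6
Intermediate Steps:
L(D) = 2 + D
r(G, U) = -3 + U*G² (r(G, U) = -3 + (G*U)*G = -3 + U*G²)
d(X) = -3 + 2*X² + X²*(2 + X) (d(X) = (X² + X*X) + (-3 + (2 + X)*X²) = (X² + X²) + (-3 + X²*(2 + X)) = 2*X² + (-3 + X²*(2 + X)) = -3 + 2*X² + X²*(2 + X))
d(162) - (-15026/(-5401) + 1207/(-11339)) = (-3 + 162³ + 4*162²) - (-15026/(-5401) + 1207/(-11339)) = (-3 + 4251528 + 4*26244) - (-15026*(-1/5401) + 1207*(-1/11339)) = (-3 + 4251528 + 104976) - (1366/491 - 71/667) = 4356501 - 1*876261/327497 = 4356501 - 876261/327497 = 1426740131736/327497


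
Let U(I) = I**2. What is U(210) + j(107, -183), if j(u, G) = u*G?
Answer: 24519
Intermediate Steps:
j(u, G) = G*u
U(210) + j(107, -183) = 210**2 - 183*107 = 44100 - 19581 = 24519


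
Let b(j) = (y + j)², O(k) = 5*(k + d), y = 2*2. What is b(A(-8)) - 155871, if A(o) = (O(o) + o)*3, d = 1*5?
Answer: -151646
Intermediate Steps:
y = 4
d = 5
O(k) = 25 + 5*k (O(k) = 5*(k + 5) = 5*(5 + k) = 25 + 5*k)
A(o) = 75 + 18*o (A(o) = ((25 + 5*o) + o)*3 = (25 + 6*o)*3 = 75 + 18*o)
b(j) = (4 + j)²
b(A(-8)) - 155871 = (4 + (75 + 18*(-8)))² - 155871 = (4 + (75 - 144))² - 155871 = (4 - 69)² - 155871 = (-65)² - 155871 = 4225 - 155871 = -151646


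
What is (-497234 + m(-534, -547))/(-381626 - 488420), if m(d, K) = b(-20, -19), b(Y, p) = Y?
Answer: 248627/435023 ≈ 0.57153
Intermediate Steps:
m(d, K) = -20
(-497234 + m(-534, -547))/(-381626 - 488420) = (-497234 - 20)/(-381626 - 488420) = -497254/(-870046) = -497254*(-1/870046) = 248627/435023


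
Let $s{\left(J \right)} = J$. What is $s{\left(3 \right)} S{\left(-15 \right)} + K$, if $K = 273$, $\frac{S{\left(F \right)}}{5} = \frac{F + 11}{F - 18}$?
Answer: $\frac{3023}{11} \approx 274.82$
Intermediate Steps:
$S{\left(F \right)} = \frac{5 \left(11 + F\right)}{-18 + F}$ ($S{\left(F \right)} = 5 \frac{F + 11}{F - 18} = 5 \frac{11 + F}{-18 + F} = \frac{5 \left(11 + F\right)}{-18 + F}$)
$s{\left(3 \right)} S{\left(-15 \right)} + K = 3 \frac{5 \left(11 - 15\right)}{-18 - 15} + 273 = 3 \cdot 5 \frac{1}{-33} \left(-4\right) + 273 = 3 \cdot 5 \left(- \frac{1}{33}\right) \left(-4\right) + 273 = 3 \cdot \frac{20}{33} + 273 = \frac{20}{11} + 273 = \frac{3023}{11}$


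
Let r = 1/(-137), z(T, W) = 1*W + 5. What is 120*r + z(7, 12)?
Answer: 2209/137 ≈ 16.124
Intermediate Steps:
z(T, W) = 5 + W (z(T, W) = W + 5 = 5 + W)
r = -1/137 ≈ -0.0072993
120*r + z(7, 12) = 120*(-1/137) + (5 + 12) = -120/137 + 17 = 2209/137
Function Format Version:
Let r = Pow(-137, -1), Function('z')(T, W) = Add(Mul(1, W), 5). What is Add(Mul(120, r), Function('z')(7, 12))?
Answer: Rational(2209, 137) ≈ 16.124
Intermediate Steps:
Function('z')(T, W) = Add(5, W) (Function('z')(T, W) = Add(W, 5) = Add(5, W))
r = Rational(-1, 137) ≈ -0.0072993
Add(Mul(120, r), Function('z')(7, 12)) = Add(Mul(120, Rational(-1, 137)), Add(5, 12)) = Add(Rational(-120, 137), 17) = Rational(2209, 137)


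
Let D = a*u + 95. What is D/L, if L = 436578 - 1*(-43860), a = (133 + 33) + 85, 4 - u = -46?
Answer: 1405/53382 ≈ 0.026320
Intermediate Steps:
u = 50 (u = 4 - 1*(-46) = 4 + 46 = 50)
a = 251 (a = 166 + 85 = 251)
D = 12645 (D = 251*50 + 95 = 12550 + 95 = 12645)
L = 480438 (L = 436578 + 43860 = 480438)
D/L = 12645/480438 = 12645*(1/480438) = 1405/53382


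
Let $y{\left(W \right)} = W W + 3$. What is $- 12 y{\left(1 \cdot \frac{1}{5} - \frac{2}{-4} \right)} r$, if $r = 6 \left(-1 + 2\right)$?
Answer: $- \frac{6282}{25} \approx -251.28$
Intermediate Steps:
$r = 6$ ($r = 6 \cdot 1 = 6$)
$y{\left(W \right)} = 3 + W^{2}$ ($y{\left(W \right)} = W^{2} + 3 = 3 + W^{2}$)
$- 12 y{\left(1 \cdot \frac{1}{5} - \frac{2}{-4} \right)} r = - 12 \left(3 + \left(1 \cdot \frac{1}{5} - \frac{2}{-4}\right)^{2}\right) 6 = - 12 \left(3 + \left(1 \cdot \frac{1}{5} - - \frac{1}{2}\right)^{2}\right) 6 = - 12 \left(3 + \left(\frac{1}{5} + \frac{1}{2}\right)^{2}\right) 6 = - 12 \left(3 + \left(\frac{7}{10}\right)^{2}\right) 6 = - 12 \left(3 + \frac{49}{100}\right) 6 = \left(-12\right) \frac{349}{100} \cdot 6 = \left(- \frac{1047}{25}\right) 6 = - \frac{6282}{25}$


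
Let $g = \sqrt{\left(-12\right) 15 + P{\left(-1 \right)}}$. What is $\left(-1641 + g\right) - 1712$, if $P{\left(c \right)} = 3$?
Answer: $-3353 + i \sqrt{177} \approx -3353.0 + 13.304 i$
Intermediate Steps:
$g = i \sqrt{177}$ ($g = \sqrt{\left(-12\right) 15 + 3} = \sqrt{-180 + 3} = \sqrt{-177} = i \sqrt{177} \approx 13.304 i$)
$\left(-1641 + g\right) - 1712 = \left(-1641 + i \sqrt{177}\right) - 1712 = -3353 + i \sqrt{177}$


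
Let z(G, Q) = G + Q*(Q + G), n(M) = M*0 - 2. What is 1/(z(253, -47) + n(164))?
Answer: -1/9431 ≈ -0.00010603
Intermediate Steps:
n(M) = -2 (n(M) = 0 - 2 = -2)
z(G, Q) = G + Q*(G + Q)
1/(z(253, -47) + n(164)) = 1/((253 + (-47)² + 253*(-47)) - 2) = 1/((253 + 2209 - 11891) - 2) = 1/(-9429 - 2) = 1/(-9431) = -1/9431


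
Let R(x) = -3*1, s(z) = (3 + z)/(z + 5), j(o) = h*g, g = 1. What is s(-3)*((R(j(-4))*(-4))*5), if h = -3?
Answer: 0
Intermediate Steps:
j(o) = -3 (j(o) = -3*1 = -3)
s(z) = (3 + z)/(5 + z)
R(x) = -3
s(-3)*((R(j(-4))*(-4))*5) = ((3 - 3)/(5 - 3))*(-3*(-4)*5) = (0/2)*(12*5) = ((½)*0)*60 = 0*60 = 0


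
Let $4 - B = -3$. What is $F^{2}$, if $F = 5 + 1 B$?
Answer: $144$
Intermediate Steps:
$B = 7$ ($B = 4 - -3 = 4 + 3 = 7$)
$F = 12$ ($F = 5 + 1 \cdot 7 = 5 + 7 = 12$)
$F^{2} = 12^{2} = 144$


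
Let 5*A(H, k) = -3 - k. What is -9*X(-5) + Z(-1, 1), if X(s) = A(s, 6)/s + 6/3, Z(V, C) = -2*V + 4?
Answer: -381/25 ≈ -15.240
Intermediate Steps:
A(H, k) = -⅗ - k/5 (A(H, k) = (-3 - k)/5 = -⅗ - k/5)
Z(V, C) = 4 - 2*V
X(s) = 2 - 9/(5*s) (X(s) = (-⅗ - ⅕*6)/s + 6/3 = (-⅗ - 6/5)/s + 6*(⅓) = -9/(5*s) + 2 = 2 - 9/(5*s))
-9*X(-5) + Z(-1, 1) = -9*(2 - 9/5/(-5)) + (4 - 2*(-1)) = -9*(2 - 9/5*(-⅕)) + (4 + 2) = -9*(2 + 9/25) + 6 = -9*59/25 + 6 = -531/25 + 6 = -381/25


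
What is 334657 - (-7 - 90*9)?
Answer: 335474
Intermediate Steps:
334657 - (-7 - 90*9) = 334657 - (-7 - 810) = 334657 - 1*(-817) = 334657 + 817 = 335474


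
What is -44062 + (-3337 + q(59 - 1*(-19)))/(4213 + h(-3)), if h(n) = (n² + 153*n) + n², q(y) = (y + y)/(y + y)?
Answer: -41551300/943 ≈ -44063.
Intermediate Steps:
q(y) = 1 (q(y) = (2*y)/((2*y)) = (2*y)*(1/(2*y)) = 1)
h(n) = 2*n² + 153*n
-44062 + (-3337 + q(59 - 1*(-19)))/(4213 + h(-3)) = -44062 + (-3337 + 1)/(4213 - 3*(153 + 2*(-3))) = -44062 - 3336/(4213 - 3*(153 - 6)) = -44062 - 3336/(4213 - 3*147) = -44062 - 3336/(4213 - 441) = -44062 - 3336/3772 = -44062 - 3336*1/3772 = -44062 - 834/943 = -41551300/943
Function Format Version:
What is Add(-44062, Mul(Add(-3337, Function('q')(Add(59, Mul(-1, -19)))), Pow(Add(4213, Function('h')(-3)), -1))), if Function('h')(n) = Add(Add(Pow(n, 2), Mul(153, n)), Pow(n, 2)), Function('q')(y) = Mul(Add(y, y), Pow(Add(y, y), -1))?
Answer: Rational(-41551300, 943) ≈ -44063.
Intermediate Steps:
Function('q')(y) = 1 (Function('q')(y) = Mul(Mul(2, y), Pow(Mul(2, y), -1)) = Mul(Mul(2, y), Mul(Rational(1, 2), Pow(y, -1))) = 1)
Function('h')(n) = Add(Mul(2, Pow(n, 2)), Mul(153, n))
Add(-44062, Mul(Add(-3337, Function('q')(Add(59, Mul(-1, -19)))), Pow(Add(4213, Function('h')(-3)), -1))) = Add(-44062, Mul(Add(-3337, 1), Pow(Add(4213, Mul(-3, Add(153, Mul(2, -3)))), -1))) = Add(-44062, Mul(-3336, Pow(Add(4213, Mul(-3, Add(153, -6))), -1))) = Add(-44062, Mul(-3336, Pow(Add(4213, Mul(-3, 147)), -1))) = Add(-44062, Mul(-3336, Pow(Add(4213, -441), -1))) = Add(-44062, Mul(-3336, Pow(3772, -1))) = Add(-44062, Mul(-3336, Rational(1, 3772))) = Add(-44062, Rational(-834, 943)) = Rational(-41551300, 943)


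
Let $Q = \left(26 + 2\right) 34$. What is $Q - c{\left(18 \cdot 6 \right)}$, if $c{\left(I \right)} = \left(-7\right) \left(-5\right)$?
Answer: $917$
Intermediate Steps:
$c{\left(I \right)} = 35$
$Q = 952$ ($Q = 28 \cdot 34 = 952$)
$Q - c{\left(18 \cdot 6 \right)} = 952 - 35 = 917$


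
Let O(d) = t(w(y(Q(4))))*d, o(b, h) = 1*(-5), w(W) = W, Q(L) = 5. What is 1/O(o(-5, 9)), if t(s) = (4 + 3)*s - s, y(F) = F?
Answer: -1/150 ≈ -0.0066667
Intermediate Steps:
o(b, h) = -5
t(s) = 6*s (t(s) = 7*s - s = 6*s)
O(d) = 30*d (O(d) = (6*5)*d = 30*d)
1/O(o(-5, 9)) = 1/(30*(-5)) = 1/(-150) = -1/150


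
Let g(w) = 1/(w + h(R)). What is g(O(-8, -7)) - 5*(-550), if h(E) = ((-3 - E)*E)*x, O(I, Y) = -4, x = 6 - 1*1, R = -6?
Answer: 258499/94 ≈ 2750.0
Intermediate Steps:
x = 5 (x = 6 - 1 = 5)
h(E) = 5*E*(-3 - E) (h(E) = ((-3 - E)*E)*5 = (E*(-3 - E))*5 = 5*E*(-3 - E))
g(w) = 1/(-90 + w) (g(w) = 1/(w - 5*(-6)*(3 - 6)) = 1/(w - 5*(-6)*(-3)) = 1/(w - 90) = 1/(-90 + w))
g(O(-8, -7)) - 5*(-550) = 1/(-90 - 4) - 5*(-550) = 1/(-94) + 2750 = -1/94 + 2750 = 258499/94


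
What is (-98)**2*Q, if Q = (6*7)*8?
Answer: 3226944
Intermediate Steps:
Q = 336 (Q = 42*8 = 336)
(-98)**2*Q = (-98)**2*336 = 9604*336 = 3226944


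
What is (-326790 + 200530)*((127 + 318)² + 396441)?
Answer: -75057277160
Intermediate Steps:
(-326790 + 200530)*((127 + 318)² + 396441) = -126260*(445² + 396441) = -126260*(198025 + 396441) = -126260*594466 = -75057277160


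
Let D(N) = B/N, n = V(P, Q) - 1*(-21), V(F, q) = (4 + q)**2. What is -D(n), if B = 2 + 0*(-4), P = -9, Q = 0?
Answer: -2/37 ≈ -0.054054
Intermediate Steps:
B = 2 (B = 2 + 0 = 2)
n = 37 (n = (4 + 0)**2 - 1*(-21) = 4**2 + 21 = 16 + 21 = 37)
D(N) = 2/N
-D(n) = -2/37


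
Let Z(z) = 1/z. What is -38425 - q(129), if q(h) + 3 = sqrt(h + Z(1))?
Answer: -38422 - sqrt(130) ≈ -38433.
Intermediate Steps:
Z(z) = 1/z
q(h) = -3 + sqrt(1 + h) (q(h) = -3 + sqrt(h + 1/1) = -3 + sqrt(h + 1) = -3 + sqrt(1 + h))
-38425 - q(129) = -38425 - (-3 + sqrt(1 + 129)) = -38425 - (-3 + sqrt(130)) = -38425 + (3 - sqrt(130)) = -38422 - sqrt(130)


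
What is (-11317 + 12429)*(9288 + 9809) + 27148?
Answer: 21263012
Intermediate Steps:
(-11317 + 12429)*(9288 + 9809) + 27148 = 1112*19097 + 27148 = 21235864 + 27148 = 21263012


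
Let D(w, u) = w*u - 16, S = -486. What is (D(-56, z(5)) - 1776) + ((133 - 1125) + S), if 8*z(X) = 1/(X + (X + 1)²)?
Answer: -134077/41 ≈ -3270.2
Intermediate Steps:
z(X) = 1/(8*(X + (1 + X)²)) (z(X) = 1/(8*(X + (X + 1)²)) = 1/(8*(X + (1 + X)²)))
D(w, u) = -16 + u*w (D(w, u) = u*w - 16 = -16 + u*w)
(D(-56, z(5)) - 1776) + ((133 - 1125) + S) = ((-16 + (1/(8*(5 + (1 + 5)²)))*(-56)) - 1776) + ((133 - 1125) - 486) = ((-16 + (1/(8*(5 + 6²)))*(-56)) - 1776) + (-992 - 486) = ((-16 + (1/(8*(5 + 36)))*(-56)) - 1776) - 1478 = ((-16 + ((⅛)/41)*(-56)) - 1776) - 1478 = ((-16 + ((⅛)*(1/41))*(-56)) - 1776) - 1478 = ((-16 + (1/328)*(-56)) - 1776) - 1478 = ((-16 - 7/41) - 1776) - 1478 = (-663/41 - 1776) - 1478 = -73479/41 - 1478 = -134077/41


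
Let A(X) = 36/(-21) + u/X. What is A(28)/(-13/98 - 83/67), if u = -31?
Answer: 37051/18010 ≈ 2.0572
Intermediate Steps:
A(X) = -12/7 - 31/X (A(X) = 36/(-21) - 31/X = 36*(-1/21) - 31/X = -12/7 - 31/X)
A(28)/(-13/98 - 83/67) = (-12/7 - 31/28)/(-13/98 - 83/67) = -79/28/(-9005/6566) = -6566/9005*(-79/28) = 37051/18010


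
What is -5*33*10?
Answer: -1650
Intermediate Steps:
-5*33*10 = -165*10 = -1650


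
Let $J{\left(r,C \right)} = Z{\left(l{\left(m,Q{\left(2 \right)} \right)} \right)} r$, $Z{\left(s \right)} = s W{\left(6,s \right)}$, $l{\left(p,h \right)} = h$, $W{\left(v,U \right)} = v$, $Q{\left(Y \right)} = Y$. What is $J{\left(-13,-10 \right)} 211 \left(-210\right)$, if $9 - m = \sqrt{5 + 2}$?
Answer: $6912360$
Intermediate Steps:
$m = 9 - \sqrt{7}$ ($m = 9 - \sqrt{5 + 2} = 9 - \sqrt{7} \approx 6.3542$)
$Z{\left(s \right)} = 6 s$ ($Z{\left(s \right)} = s 6 = 6 s$)
$J{\left(r,C \right)} = 12 r$ ($J{\left(r,C \right)} = 6 \cdot 2 r = 12 r$)
$J{\left(-13,-10 \right)} 211 \left(-210\right) = 12 \left(-13\right) 211 \left(-210\right) = \left(-156\right) 211 \left(-210\right) = \left(-32916\right) \left(-210\right) = 6912360$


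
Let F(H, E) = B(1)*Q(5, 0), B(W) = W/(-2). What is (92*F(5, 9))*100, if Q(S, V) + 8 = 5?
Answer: 13800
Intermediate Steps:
Q(S, V) = -3 (Q(S, V) = -8 + 5 = -3)
B(W) = -W/2 (B(W) = W*(-½) = -W/2)
F(H, E) = 3/2 (F(H, E) = -½*1*(-3) = -½*(-3) = 3/2)
(92*F(5, 9))*100 = (92*(3/2))*100 = 138*100 = 13800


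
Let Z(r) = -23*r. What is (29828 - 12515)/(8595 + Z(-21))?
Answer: 5771/3026 ≈ 1.9071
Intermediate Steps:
(29828 - 12515)/(8595 + Z(-21)) = (29828 - 12515)/(8595 - 23*(-21)) = 17313/(8595 + 483) = 17313/9078 = 17313*(1/9078) = 5771/3026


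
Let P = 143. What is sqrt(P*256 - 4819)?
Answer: sqrt(31789) ≈ 178.29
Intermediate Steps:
sqrt(P*256 - 4819) = sqrt(143*256 - 4819) = sqrt(36608 - 4819) = sqrt(31789)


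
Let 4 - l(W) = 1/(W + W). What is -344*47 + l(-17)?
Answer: -549575/34 ≈ -16164.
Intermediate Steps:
l(W) = 4 - 1/(2*W) (l(W) = 4 - 1/(W + W) = 4 - 1/(2*W))
-344*47 + l(-17) = -344*47 + (4 - 1/2/(-17)) = -16168 + (4 - 1/2*(-1/17)) = -16168 + (4 + 1/34) = -16168 + 137/34 = -549575/34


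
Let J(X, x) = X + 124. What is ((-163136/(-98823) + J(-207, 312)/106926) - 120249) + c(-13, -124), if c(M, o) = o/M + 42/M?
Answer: -5505746154840013/45789241758 ≈ -1.2024e+5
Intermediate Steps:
c(M, o) = 42/M + o/M
J(X, x) = 124 + X
((-163136/(-98823) + J(-207, 312)/106926) - 120249) + c(-13, -124) = ((-163136/(-98823) + (124 - 207)/106926) - 120249) + (42 - 124)/(-13) = ((-163136*(-1/98823) - 83*1/106926) - 120249) - 1/13*(-82) = ((163136/98823 - 83/106926) - 120249) + 82/13 = (5811759209/3522249366 - 120249) + 82/13 = -423541152252925/3522249366 + 82/13 = -5505746154840013/45789241758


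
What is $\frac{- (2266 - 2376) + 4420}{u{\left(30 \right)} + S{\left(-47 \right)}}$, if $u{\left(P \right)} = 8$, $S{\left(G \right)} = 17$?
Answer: $\frac{906}{5} \approx 181.2$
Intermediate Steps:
$\frac{- (2266 - 2376) + 4420}{u{\left(30 \right)} + S{\left(-47 \right)}} = \frac{- (2266 - 2376) + 4420}{8 + 17} = \frac{\left(-1\right) \left(-110\right) + 4420}{25} = \left(110 + 4420\right) \frac{1}{25} = 4530 \cdot \frac{1}{25} = \frac{906}{5}$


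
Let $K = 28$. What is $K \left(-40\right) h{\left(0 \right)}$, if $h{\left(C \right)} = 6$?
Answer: $-6720$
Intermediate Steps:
$K \left(-40\right) h{\left(0 \right)} = 28 \left(-40\right) 6 = \left(-1120\right) 6 = -6720$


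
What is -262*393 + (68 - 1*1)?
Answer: -102899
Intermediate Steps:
-262*393 + (68 - 1*1) = -102966 + (68 - 1) = -102966 + 67 = -102899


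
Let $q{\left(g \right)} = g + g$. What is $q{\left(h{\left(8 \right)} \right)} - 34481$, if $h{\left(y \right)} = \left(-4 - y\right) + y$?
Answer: $-34489$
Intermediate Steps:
$h{\left(y \right)} = -4$
$q{\left(g \right)} = 2 g$
$q{\left(h{\left(8 \right)} \right)} - 34481 = 2 \left(-4\right) - 34481 = -8 - 34481 = -34489$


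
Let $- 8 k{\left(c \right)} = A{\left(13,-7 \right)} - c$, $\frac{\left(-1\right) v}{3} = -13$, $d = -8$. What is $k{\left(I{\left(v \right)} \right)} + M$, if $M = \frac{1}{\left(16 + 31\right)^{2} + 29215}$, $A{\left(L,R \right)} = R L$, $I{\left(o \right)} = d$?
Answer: $\frac{326025}{31424} \approx 10.375$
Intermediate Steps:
$v = 39$ ($v = \left(-3\right) \left(-13\right) = 39$)
$I{\left(o \right)} = -8$
$A{\left(L,R \right)} = L R$
$M = \frac{1}{31424}$ ($M = \frac{1}{47^{2} + 29215} = \frac{1}{2209 + 29215} = \frac{1}{31424} \approx 3.1823 \cdot 10^{-5}$)
$k{\left(c \right)} = \frac{91}{8} + \frac{c}{8}$ ($k{\left(c \right)} = - \frac{13 \left(-7\right) - c}{8} = - \frac{-91 - c}{8} = \frac{91}{8} + \frac{c}{8}$)
$k{\left(I{\left(v \right)} \right)} + M = \left(\frac{91}{8} + \frac{1}{8} \left(-8\right)\right) + \frac{1}{31424} = \left(\frac{91}{8} - 1\right) + \frac{1}{31424} = \frac{83}{8} + \frac{1}{31424} = \frac{326025}{31424}$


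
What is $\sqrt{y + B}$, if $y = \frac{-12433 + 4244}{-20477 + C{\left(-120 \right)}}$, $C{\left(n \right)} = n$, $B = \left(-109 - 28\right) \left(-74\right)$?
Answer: $\frac{5 \sqrt{172043095331}}{20597} \approx 100.69$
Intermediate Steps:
$B = 10138$ ($B = \left(-137\right) \left(-74\right) = 10138$)
$y = \frac{8189}{20597}$ ($y = \frac{-12433 + 4244}{-20477 - 120} = - \frac{8189}{-20597} = \left(-8189\right) \left(- \frac{1}{20597}\right) = \frac{8189}{20597} \approx 0.39758$)
$\sqrt{y + B} = \sqrt{\frac{8189}{20597} + 10138} = \sqrt{\frac{208820575}{20597}} = \frac{5 \sqrt{172043095331}}{20597}$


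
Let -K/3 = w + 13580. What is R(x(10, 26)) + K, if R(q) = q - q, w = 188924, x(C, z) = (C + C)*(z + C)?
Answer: -607512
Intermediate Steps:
x(C, z) = 2*C*(C + z) (x(C, z) = (2*C)*(C + z) = 2*C*(C + z))
R(q) = 0
K = -607512 (K = -3*(188924 + 13580) = -3*202504 = -607512)
R(x(10, 26)) + K = 0 - 607512 = -607512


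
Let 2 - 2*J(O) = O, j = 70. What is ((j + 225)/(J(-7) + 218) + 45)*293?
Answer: 1208039/89 ≈ 13573.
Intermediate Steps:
J(O) = 1 - O/2
((j + 225)/(J(-7) + 218) + 45)*293 = ((70 + 225)/((1 - 1/2*(-7)) + 218) + 45)*293 = (295/((1 + 7/2) + 218) + 45)*293 = (295/(9/2 + 218) + 45)*293 = (295/(445/2) + 45)*293 = (295*(2/445) + 45)*293 = (118/89 + 45)*293 = (4123/89)*293 = 1208039/89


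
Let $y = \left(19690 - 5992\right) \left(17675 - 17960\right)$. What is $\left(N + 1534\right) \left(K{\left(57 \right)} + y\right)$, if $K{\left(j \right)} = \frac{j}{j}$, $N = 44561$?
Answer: $-179951607255$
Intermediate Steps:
$K{\left(j \right)} = 1$
$y = -3903930$ ($y = 13698 \left(-285\right) = -3903930$)
$\left(N + 1534\right) \left(K{\left(57 \right)} + y\right) = \left(44561 + 1534\right) \left(1 - 3903930\right) = 46095 \left(-3903929\right) = -179951607255$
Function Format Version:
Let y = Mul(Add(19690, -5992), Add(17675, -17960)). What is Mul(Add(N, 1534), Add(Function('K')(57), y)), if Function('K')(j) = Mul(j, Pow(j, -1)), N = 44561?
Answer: -179951607255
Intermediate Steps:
Function('K')(j) = 1
y = -3903930 (y = Mul(13698, -285) = -3903930)
Mul(Add(N, 1534), Add(Function('K')(57), y)) = Mul(Add(44561, 1534), Add(1, -3903930)) = Mul(46095, -3903929) = -179951607255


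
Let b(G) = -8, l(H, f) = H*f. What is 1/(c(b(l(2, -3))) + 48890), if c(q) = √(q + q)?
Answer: 24445/1195116058 - I/597558029 ≈ 2.0454e-5 - 1.6735e-9*I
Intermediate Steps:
c(q) = √2*√q (c(q) = √(2*q) = √2*√q)
1/(c(b(l(2, -3))) + 48890) = 1/(√2*√(-8) + 48890) = 1/(√2*(2*I*√2) + 48890) = 1/(4*I + 48890) = 1/(48890 + 4*I) = (48890 - 4*I)/2390232116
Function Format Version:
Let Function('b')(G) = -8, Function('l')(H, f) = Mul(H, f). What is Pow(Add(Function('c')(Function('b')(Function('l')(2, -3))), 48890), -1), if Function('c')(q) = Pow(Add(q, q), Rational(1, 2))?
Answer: Add(Rational(24445, 1195116058), Mul(Rational(-1, 597558029), I)) ≈ Add(2.0454e-5, Mul(-1.6735e-9, I))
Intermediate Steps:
Function('c')(q) = Mul(Pow(2, Rational(1, 2)), Pow(q, Rational(1, 2))) (Function('c')(q) = Pow(Mul(2, q), Rational(1, 2)) = Mul(Pow(2, Rational(1, 2)), Pow(q, Rational(1, 2))))
Pow(Add(Function('c')(Function('b')(Function('l')(2, -3))), 48890), -1) = Pow(Add(Mul(Pow(2, Rational(1, 2)), Pow(-8, Rational(1, 2))), 48890), -1) = Pow(Add(Mul(Pow(2, Rational(1, 2)), Mul(2, I, Pow(2, Rational(1, 2)))), 48890), -1) = Pow(Add(Mul(4, I), 48890), -1) = Pow(Add(48890, Mul(4, I)), -1) = Mul(Rational(1, 2390232116), Add(48890, Mul(-4, I)))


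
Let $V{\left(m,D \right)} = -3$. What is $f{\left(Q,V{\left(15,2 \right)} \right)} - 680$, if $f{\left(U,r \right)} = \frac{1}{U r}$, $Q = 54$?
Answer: $- \frac{110161}{162} \approx -680.01$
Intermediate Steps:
$f{\left(U,r \right)} = \frac{1}{U r}$
$f{\left(Q,V{\left(15,2 \right)} \right)} - 680 = \frac{1}{54 \left(-3\right)} - 680 = \frac{1}{54} \left(- \frac{1}{3}\right) - 680 = - \frac{1}{162} - 680 = - \frac{110161}{162}$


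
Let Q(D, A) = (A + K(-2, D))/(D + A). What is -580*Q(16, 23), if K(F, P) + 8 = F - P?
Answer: 580/13 ≈ 44.615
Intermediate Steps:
K(F, P) = -8 + F - P (K(F, P) = -8 + (F - P) = -8 + F - P)
Q(D, A) = (-10 + A - D)/(A + D) (Q(D, A) = (A + (-8 - 2 - D))/(D + A) = (A + (-10 - D))/(A + D) = (-10 + A - D)/(A + D))
-580*Q(16, 23) = -580*(-10 + 23 - 1*16)/(23 + 16) = -580*(-10 + 23 - 16)/39 = -580*(-3)/39 = -580*(-1/13) = 580/13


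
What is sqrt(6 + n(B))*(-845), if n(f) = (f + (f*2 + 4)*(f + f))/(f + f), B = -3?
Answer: -2535*sqrt(2)/2 ≈ -1792.5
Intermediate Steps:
n(f) = (f + 2*f*(4 + 2*f))/(2*f) (n(f) = (f + (2*f + 4)*(2*f))/((2*f)) = (f + (4 + 2*f)*(2*f))*(1/(2*f)) = (f + 2*f*(4 + 2*f))*(1/(2*f)) = (f + 2*f*(4 + 2*f))/(2*f))
sqrt(6 + n(B))*(-845) = sqrt(6 + (9/2 + 2*(-3)))*(-845) = sqrt(6 + (9/2 - 6))*(-845) = sqrt(6 - 3/2)*(-845) = sqrt(9/2)*(-845) = (3*sqrt(2)/2)*(-845) = -2535*sqrt(2)/2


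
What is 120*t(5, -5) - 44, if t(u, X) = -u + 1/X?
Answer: -668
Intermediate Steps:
t(u, X) = 1/X - u
120*t(5, -5) - 44 = 120*(1/(-5) - 1*5) - 44 = 120*(-⅕ - 5) - 44 = 120*(-26/5) - 44 = -624 - 44 = -668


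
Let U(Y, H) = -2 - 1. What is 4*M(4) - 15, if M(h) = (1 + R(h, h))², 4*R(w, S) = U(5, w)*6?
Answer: 34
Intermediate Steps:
U(Y, H) = -3
R(w, S) = -9/2 (R(w, S) = (-3*6)/4 = (¼)*(-18) = -9/2)
M(h) = 49/4 (M(h) = (1 - 9/2)² = (-7/2)² = 49/4)
4*M(4) - 15 = 4*(49/4) - 15 = 49 - 15 = 34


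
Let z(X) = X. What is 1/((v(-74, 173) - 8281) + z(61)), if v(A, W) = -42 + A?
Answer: -1/8336 ≈ -0.00011996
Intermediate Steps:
1/((v(-74, 173) - 8281) + z(61)) = 1/(((-42 - 74) - 8281) + 61) = 1/((-116 - 8281) + 61) = 1/(-8397 + 61) = 1/(-8336) = -1/8336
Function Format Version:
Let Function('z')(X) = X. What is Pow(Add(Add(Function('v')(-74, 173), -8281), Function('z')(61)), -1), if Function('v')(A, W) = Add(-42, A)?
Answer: Rational(-1, 8336) ≈ -0.00011996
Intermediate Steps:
Pow(Add(Add(Function('v')(-74, 173), -8281), Function('z')(61)), -1) = Pow(Add(Add(Add(-42, -74), -8281), 61), -1) = Pow(Add(Add(-116, -8281), 61), -1) = Pow(Add(-8397, 61), -1) = Pow(-8336, -1) = Rational(-1, 8336)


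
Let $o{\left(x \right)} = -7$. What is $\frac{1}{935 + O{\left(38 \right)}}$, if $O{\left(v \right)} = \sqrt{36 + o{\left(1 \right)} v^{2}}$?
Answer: $\frac{935}{884297} - \frac{2 i \sqrt{2518}}{884297} \approx 0.0010573 - 0.00011349 i$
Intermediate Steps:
$O{\left(v \right)} = \sqrt{36 - 7 v^{2}}$
$\frac{1}{935 + O{\left(38 \right)}} = \frac{1}{935 + \sqrt{36 - 7 \cdot 38^{2}}} = \frac{1}{935 + \sqrt{36 - 10108}} = \frac{1}{935 + \sqrt{-10072}} = \frac{1}{935 + 2 i \sqrt{2518}}$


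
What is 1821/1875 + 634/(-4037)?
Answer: 2054209/2523125 ≈ 0.81415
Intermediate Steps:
1821/1875 + 634/(-4037) = 1821*(1/1875) + 634*(-1/4037) = 607/625 - 634/4037 = 2054209/2523125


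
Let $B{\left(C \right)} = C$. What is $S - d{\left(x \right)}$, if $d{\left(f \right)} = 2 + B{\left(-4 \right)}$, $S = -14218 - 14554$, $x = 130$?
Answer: $-28770$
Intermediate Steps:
$S = -28772$ ($S = -14218 - 14554 = -28772$)
$d{\left(f \right)} = -2$ ($d{\left(f \right)} = 2 - 4 = -2$)
$S - d{\left(x \right)} = -28772 - -2 = -28772 + 2 = -28770$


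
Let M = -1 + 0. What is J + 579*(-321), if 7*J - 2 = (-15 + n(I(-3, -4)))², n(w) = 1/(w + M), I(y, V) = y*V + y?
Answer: -83250543/448 ≈ -1.8583e+5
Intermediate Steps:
I(y, V) = y + V*y (I(y, V) = V*y + y = y + V*y)
M = -1
n(w) = 1/(-1 + w) (n(w) = 1/(w - 1) = 1/(-1 + w))
J = 14289/448 (J = 2/7 + (-15 + 1/(-1 - 3*(1 - 4)))²/7 = 2/7 + (-15 + 1/(-1 - 3*(-3)))²/7 = 2/7 + (-15 + 1/(-1 + 9))²/7 = 2/7 + (-15 + 1/8)²/7 = 2/7 + (-15 + ⅛)²/7 = 2/7 + (-119/8)²/7 = 2/7 + (⅐)*(14161/64) = 2/7 + 2023/64 = 14289/448 ≈ 31.895)
J + 579*(-321) = 14289/448 + 579*(-321) = 14289/448 - 185859 = -83250543/448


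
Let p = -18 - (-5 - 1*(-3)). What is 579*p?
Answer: -9264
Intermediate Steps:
p = -16 (p = -18 - (-5 + 3) = -18 - 1*(-2) = -18 + 2 = -16)
579*p = 579*(-16) = -9264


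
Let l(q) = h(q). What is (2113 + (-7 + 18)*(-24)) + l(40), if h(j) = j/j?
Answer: 1850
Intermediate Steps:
h(j) = 1
l(q) = 1
(2113 + (-7 + 18)*(-24)) + l(40) = (2113 + (-7 + 18)*(-24)) + 1 = (2113 + 11*(-24)) + 1 = (2113 - 264) + 1 = 1849 + 1 = 1850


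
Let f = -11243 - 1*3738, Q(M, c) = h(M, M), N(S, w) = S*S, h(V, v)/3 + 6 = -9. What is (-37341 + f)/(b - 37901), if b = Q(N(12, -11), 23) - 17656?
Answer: 26161/27801 ≈ 0.94101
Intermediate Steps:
h(V, v) = -45 (h(V, v) = -18 + 3*(-9) = -18 - 27 = -45)
N(S, w) = S**2
Q(M, c) = -45
f = -14981 (f = -11243 - 3738 = -14981)
b = -17701 (b = -45 - 17656 = -17701)
(-37341 + f)/(b - 37901) = (-37341 - 14981)/(-17701 - 37901) = -52322/(-55602) = -52322*(-1/55602) = 26161/27801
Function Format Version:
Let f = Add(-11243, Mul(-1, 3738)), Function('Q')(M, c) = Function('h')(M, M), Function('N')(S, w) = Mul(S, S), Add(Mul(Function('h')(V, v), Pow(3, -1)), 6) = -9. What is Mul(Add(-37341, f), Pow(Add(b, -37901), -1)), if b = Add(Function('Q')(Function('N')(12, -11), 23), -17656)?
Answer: Rational(26161, 27801) ≈ 0.94101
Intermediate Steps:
Function('h')(V, v) = -45 (Function('h')(V, v) = Add(-18, Mul(3, -9)) = Add(-18, -27) = -45)
Function('N')(S, w) = Pow(S, 2)
Function('Q')(M, c) = -45
f = -14981 (f = Add(-11243, -3738) = -14981)
b = -17701 (b = Add(-45, -17656) = -17701)
Mul(Add(-37341, f), Pow(Add(b, -37901), -1)) = Mul(Add(-37341, -14981), Pow(Add(-17701, -37901), -1)) = Mul(-52322, Pow(-55602, -1)) = Mul(-52322, Rational(-1, 55602)) = Rational(26161, 27801)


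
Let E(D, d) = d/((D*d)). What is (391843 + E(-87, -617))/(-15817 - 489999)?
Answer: -8522585/11001498 ≈ -0.77468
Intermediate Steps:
E(D, d) = 1/D (E(D, d) = d*(1/(D*d)) = 1/D)
(391843 + E(-87, -617))/(-15817 - 489999) = (391843 + 1/(-87))/(-15817 - 489999) = (391843 - 1/87)/(-505816) = (34090340/87)*(-1/505816) = -8522585/11001498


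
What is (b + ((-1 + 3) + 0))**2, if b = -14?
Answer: 144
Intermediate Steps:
(b + ((-1 + 3) + 0))**2 = (-14 + ((-1 + 3) + 0))**2 = (-14 + (2 + 0))**2 = (-14 + 2)**2 = (-12)**2 = 144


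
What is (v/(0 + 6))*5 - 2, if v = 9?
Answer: 11/2 ≈ 5.5000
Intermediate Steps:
(v/(0 + 6))*5 - 2 = (9/(0 + 6))*5 - 2 = (9/6)*5 - 2 = (9*(⅙))*5 - 2 = (3/2)*5 - 2 = 15/2 - 2 = 11/2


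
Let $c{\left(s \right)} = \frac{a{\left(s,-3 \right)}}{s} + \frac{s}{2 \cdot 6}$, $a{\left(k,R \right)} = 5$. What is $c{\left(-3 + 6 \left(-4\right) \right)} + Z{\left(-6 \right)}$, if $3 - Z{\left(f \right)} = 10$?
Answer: $- \frac{1019}{108} \approx -9.4352$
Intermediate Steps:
$Z{\left(f \right)} = -7$ ($Z{\left(f \right)} = 3 - 10 = -7$)
$c{\left(s \right)} = \frac{5}{s} + \frac{s}{12}$ ($c{\left(s \right)} = \frac{5}{s} + \frac{s}{2 \cdot 6} = \frac{5}{s} + \frac{s}{12}$)
$c{\left(-3 + 6 \left(-4\right) \right)} + Z{\left(-6 \right)} = \left(\frac{5}{-3 + 6 \left(-4\right)} + \frac{-3 + 6 \left(-4\right)}{12}\right) - 7 = \left(\frac{5}{-3 - 24} + \frac{-3 - 24}{12}\right) - 7 = \left(\frac{5}{-27} + \frac{1}{12} \left(-27\right)\right) - 7 = \left(5 \left(- \frac{1}{27}\right) - \frac{9}{4}\right) - 7 = \left(- \frac{5}{27} - \frac{9}{4}\right) - 7 = - \frac{263}{108} - 7 = - \frac{1019}{108}$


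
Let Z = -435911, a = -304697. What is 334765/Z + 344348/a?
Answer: -252106972233/132820773967 ≈ -1.8981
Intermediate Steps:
334765/Z + 344348/a = 334765/(-435911) + 344348/(-304697) = 334765*(-1/435911) + 344348*(-1/304697) = -334765/435911 - 344348/304697 = -252106972233/132820773967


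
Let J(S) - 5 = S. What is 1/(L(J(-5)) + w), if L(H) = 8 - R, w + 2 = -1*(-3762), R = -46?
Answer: 1/3814 ≈ 0.00026219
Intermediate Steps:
w = 3760 (w = -2 - 1*(-3762) = -2 + 3762 = 3760)
J(S) = 5 + S
L(H) = 54 (L(H) = 8 - 1*(-46) = 8 + 46 = 54)
1/(L(J(-5)) + w) = 1/(54 + 3760) = 1/3814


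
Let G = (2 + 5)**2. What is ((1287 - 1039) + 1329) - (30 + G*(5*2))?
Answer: 1057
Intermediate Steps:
G = 49 (G = 7**2 = 49)
((1287 - 1039) + 1329) - (30 + G*(5*2)) = ((1287 - 1039) + 1329) - (30 + 49*(5*2)) = (248 + 1329) - (30 + 49*10) = 1577 - (30 + 490) = 1577 - 1*520 = 1577 - 520 = 1057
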